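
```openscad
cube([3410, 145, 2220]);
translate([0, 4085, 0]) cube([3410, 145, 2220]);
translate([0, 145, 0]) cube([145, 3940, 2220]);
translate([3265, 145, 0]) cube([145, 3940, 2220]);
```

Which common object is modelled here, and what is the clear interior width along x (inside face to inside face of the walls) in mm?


A house (or room) frame. The interior width is 3120 mm.

Four 2220 mm walls enclosing a rectangle with no floor or roof — a room or house frame. Outside width is 3410 mm and wall thickness is 145 mm, so the interior width is 3410 − 2 × 145 = 3120 mm.


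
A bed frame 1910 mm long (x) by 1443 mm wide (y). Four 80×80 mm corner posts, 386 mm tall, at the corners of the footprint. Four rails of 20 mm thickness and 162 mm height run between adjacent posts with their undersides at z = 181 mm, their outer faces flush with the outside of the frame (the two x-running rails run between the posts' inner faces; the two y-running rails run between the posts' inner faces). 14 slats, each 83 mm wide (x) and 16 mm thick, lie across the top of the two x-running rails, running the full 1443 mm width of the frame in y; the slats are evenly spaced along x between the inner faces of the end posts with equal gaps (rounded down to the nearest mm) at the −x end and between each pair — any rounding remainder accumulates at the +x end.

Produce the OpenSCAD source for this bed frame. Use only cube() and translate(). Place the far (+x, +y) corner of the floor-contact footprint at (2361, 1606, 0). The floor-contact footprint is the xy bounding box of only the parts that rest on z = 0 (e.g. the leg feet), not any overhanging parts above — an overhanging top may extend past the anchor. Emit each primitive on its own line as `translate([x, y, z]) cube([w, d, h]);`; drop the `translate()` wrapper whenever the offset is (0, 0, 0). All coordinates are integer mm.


translate([451, 163, 0]) cube([80, 80, 386]);
translate([451, 1526, 0]) cube([80, 80, 386]);
translate([2281, 163, 0]) cube([80, 80, 386]);
translate([2281, 1526, 0]) cube([80, 80, 386]);
translate([531, 163, 181]) cube([1750, 20, 162]);
translate([531, 1586, 181]) cube([1750, 20, 162]);
translate([451, 243, 181]) cube([20, 1283, 162]);
translate([2341, 243, 181]) cube([20, 1283, 162]);
translate([570, 163, 343]) cube([83, 1443, 16]);
translate([692, 163, 343]) cube([83, 1443, 16]);
translate([814, 163, 343]) cube([83, 1443, 16]);
translate([936, 163, 343]) cube([83, 1443, 16]);
translate([1058, 163, 343]) cube([83, 1443, 16]);
translate([1180, 163, 343]) cube([83, 1443, 16]);
translate([1302, 163, 343]) cube([83, 1443, 16]);
translate([1424, 163, 343]) cube([83, 1443, 16]);
translate([1546, 163, 343]) cube([83, 1443, 16]);
translate([1668, 163, 343]) cube([83, 1443, 16]);
translate([1790, 163, 343]) cube([83, 1443, 16]);
translate([1912, 163, 343]) cube([83, 1443, 16]);
translate([2034, 163, 343]) cube([83, 1443, 16]);
translate([2156, 163, 343]) cube([83, 1443, 16]);


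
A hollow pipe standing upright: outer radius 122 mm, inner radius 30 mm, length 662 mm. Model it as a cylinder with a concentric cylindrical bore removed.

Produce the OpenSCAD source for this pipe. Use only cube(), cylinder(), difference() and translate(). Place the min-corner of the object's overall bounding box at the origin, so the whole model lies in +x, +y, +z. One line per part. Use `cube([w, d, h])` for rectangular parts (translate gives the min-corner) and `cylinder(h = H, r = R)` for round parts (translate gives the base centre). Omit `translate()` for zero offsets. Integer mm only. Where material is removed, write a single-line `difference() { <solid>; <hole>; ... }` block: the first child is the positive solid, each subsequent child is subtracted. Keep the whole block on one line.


difference() { translate([122, 122, 0]) cylinder(h = 662, r = 122); translate([122, 122, 0]) cylinder(h = 662, r = 30); }


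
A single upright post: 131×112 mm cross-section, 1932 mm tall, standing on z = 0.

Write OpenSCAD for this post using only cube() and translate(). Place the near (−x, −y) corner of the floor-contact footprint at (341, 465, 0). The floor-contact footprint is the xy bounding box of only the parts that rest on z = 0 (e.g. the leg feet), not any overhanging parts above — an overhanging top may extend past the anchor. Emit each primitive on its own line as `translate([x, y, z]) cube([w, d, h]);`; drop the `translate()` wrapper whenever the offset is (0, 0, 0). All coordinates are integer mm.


translate([341, 465, 0]) cube([131, 112, 1932]);


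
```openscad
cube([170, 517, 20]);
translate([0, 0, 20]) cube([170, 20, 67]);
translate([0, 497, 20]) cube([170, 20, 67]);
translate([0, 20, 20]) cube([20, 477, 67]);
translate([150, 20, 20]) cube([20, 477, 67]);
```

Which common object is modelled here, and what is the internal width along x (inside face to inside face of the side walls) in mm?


An open box. The internal width is 130 mm.

A 170×517 base slab with four walls standing on it — an open box. The base is 170 mm wide and the walls are 20 mm thick, so the internal width is 170 − 2 × 20 = 130 mm.


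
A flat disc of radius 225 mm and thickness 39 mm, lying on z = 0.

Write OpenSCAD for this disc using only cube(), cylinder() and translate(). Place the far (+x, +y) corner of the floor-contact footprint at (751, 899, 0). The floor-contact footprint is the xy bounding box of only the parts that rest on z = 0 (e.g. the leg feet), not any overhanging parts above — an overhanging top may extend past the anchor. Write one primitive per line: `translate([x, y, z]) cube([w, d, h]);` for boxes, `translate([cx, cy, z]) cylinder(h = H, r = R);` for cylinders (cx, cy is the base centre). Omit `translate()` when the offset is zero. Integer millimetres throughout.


translate([526, 674, 0]) cylinder(h = 39, r = 225);


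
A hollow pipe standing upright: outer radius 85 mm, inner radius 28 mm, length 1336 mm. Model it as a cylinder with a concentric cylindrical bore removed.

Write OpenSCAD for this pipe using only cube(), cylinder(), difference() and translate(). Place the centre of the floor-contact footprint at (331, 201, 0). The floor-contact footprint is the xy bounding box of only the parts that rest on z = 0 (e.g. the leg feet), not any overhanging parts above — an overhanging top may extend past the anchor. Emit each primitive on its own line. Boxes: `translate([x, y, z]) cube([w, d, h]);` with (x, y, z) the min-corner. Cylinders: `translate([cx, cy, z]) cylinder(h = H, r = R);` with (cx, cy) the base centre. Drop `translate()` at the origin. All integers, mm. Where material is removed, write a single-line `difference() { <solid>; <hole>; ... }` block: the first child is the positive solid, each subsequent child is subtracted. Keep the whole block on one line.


difference() { translate([331, 201, 0]) cylinder(h = 1336, r = 85); translate([331, 201, 0]) cylinder(h = 1336, r = 28); }


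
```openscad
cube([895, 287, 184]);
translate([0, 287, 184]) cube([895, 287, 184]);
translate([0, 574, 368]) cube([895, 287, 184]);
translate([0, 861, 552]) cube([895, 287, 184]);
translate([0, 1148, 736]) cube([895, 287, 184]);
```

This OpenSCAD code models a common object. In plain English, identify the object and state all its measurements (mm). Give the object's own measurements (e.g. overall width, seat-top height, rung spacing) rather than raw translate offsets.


A straight staircase of 5 solid steps. Each step is 895 mm wide (x), 287 mm deep (y, the going) and 184 mm tall (the rise). The first step rests on the floor; each subsequent step sits one going further in +y and one rise higher in +z, directly behind and above the previous step with no overlap.


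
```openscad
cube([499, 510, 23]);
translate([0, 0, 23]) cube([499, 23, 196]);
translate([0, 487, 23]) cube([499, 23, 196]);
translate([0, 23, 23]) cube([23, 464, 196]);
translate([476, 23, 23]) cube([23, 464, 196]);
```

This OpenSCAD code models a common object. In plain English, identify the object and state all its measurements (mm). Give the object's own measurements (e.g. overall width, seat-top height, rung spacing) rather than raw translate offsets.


An open-topped rectangular box: outside dimensions 499×510×219 mm, with a uniform wall and base thickness of 23 mm. The base is a full 499×510 slab on the floor; four walls sit on top of the base. The front and back walls (the −y and +y sides) span the full width; the two side walls fit between them.


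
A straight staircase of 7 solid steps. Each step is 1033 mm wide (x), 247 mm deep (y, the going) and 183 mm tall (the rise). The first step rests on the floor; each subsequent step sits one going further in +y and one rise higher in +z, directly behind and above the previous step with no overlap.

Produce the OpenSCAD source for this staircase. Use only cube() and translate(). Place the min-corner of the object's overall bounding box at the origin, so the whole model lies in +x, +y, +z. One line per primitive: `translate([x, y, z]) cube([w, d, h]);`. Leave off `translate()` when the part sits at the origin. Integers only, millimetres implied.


cube([1033, 247, 183]);
translate([0, 247, 183]) cube([1033, 247, 183]);
translate([0, 494, 366]) cube([1033, 247, 183]);
translate([0, 741, 549]) cube([1033, 247, 183]);
translate([0, 988, 732]) cube([1033, 247, 183]);
translate([0, 1235, 915]) cube([1033, 247, 183]);
translate([0, 1482, 1098]) cube([1033, 247, 183]);


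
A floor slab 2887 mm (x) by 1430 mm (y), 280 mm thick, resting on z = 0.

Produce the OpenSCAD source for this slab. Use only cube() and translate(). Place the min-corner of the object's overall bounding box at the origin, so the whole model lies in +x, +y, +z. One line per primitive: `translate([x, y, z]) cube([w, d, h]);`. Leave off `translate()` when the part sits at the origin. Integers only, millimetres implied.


cube([2887, 1430, 280]);


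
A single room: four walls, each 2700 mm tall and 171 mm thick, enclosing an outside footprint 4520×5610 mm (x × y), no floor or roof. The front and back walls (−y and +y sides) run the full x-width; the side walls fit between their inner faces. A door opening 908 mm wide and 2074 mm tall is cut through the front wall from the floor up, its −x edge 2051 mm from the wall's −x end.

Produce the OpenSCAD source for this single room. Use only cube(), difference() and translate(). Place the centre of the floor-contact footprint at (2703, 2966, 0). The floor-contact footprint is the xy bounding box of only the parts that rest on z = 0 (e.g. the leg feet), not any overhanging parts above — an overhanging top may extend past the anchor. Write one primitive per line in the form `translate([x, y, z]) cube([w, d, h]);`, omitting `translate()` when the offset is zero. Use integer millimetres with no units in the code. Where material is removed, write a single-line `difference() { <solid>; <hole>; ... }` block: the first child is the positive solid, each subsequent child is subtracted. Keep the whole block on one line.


difference() { translate([443, 161, 0]) cube([4520, 171, 2700]); translate([2494, 161, 0]) cube([908, 171, 2074]); }
translate([443, 5600, 0]) cube([4520, 171, 2700]);
translate([443, 332, 0]) cube([171, 5268, 2700]);
translate([4792, 332, 0]) cube([171, 5268, 2700]);


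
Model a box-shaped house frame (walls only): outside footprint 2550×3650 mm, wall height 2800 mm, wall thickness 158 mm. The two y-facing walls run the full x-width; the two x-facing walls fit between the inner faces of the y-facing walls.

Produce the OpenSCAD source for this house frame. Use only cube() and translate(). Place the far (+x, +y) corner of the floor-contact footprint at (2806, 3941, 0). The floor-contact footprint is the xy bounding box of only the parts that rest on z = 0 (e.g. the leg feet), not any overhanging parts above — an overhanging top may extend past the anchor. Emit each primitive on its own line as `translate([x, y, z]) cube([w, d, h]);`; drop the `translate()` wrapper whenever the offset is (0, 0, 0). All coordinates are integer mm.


translate([256, 291, 0]) cube([2550, 158, 2800]);
translate([256, 3783, 0]) cube([2550, 158, 2800]);
translate([256, 449, 0]) cube([158, 3334, 2800]);
translate([2648, 449, 0]) cube([158, 3334, 2800]);


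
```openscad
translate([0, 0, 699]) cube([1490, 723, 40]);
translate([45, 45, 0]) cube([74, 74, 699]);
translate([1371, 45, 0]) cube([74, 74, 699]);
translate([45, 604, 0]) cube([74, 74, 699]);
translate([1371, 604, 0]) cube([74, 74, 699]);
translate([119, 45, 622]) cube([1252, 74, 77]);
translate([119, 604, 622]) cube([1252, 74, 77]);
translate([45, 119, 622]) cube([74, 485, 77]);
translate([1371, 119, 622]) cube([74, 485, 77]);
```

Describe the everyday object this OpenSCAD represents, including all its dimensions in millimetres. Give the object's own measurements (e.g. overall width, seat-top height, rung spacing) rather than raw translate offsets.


A rectangular dining table. The top is 1490×723×40 mm with its upper surface at z = 739 mm. It stands on four 74×74 mm square legs, each inset 45 mm from the nearest pair of top edges, running from the floor to the underside of the top. Four apron rails, 74 mm thick and 77 mm tall, run between adjacent legs with their top edges flush with the underside of the top and their outer faces flush with the legs' outer faces.


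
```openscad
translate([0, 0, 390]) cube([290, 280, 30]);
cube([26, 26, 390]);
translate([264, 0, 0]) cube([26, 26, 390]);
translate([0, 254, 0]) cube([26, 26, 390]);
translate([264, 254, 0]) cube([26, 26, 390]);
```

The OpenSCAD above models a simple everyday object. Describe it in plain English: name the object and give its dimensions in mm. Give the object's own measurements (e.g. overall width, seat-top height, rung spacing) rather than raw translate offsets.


A four-legged stool. The seat is a 290×280×30 mm slab whose top surface is at z = 420 mm; four square legs, each 26×26 mm in cross-section, run from the floor (z = 0) to the underside of the seat, each flush with a corner of the seat.


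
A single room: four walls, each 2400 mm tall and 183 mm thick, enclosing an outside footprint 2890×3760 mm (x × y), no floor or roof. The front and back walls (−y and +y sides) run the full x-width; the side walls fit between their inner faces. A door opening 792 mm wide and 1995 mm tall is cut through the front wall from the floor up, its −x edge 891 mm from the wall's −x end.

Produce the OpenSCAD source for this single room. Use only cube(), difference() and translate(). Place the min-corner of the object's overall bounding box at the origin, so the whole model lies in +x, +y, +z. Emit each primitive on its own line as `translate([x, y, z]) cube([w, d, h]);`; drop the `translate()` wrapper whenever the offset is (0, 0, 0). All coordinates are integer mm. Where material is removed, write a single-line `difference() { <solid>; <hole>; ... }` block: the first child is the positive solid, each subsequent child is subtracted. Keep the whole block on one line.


difference() { cube([2890, 183, 2400]); translate([891, 0, 0]) cube([792, 183, 1995]); }
translate([0, 3577, 0]) cube([2890, 183, 2400]);
translate([0, 183, 0]) cube([183, 3394, 2400]);
translate([2707, 183, 0]) cube([183, 3394, 2400]);


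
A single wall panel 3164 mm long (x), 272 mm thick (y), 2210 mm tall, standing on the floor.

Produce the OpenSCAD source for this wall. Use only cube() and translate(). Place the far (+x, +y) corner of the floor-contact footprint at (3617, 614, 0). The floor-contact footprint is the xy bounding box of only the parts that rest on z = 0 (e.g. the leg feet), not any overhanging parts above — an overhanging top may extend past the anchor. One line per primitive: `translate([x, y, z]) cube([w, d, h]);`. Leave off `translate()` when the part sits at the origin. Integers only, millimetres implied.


translate([453, 342, 0]) cube([3164, 272, 2210]);


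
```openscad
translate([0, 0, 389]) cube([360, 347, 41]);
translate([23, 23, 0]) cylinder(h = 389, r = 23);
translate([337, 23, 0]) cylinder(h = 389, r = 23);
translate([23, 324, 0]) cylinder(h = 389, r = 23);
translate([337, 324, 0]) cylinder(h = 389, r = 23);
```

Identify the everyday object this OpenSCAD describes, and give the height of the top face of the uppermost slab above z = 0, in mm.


A stool. The seat height is 430 mm.

A 360×347×41 slab at z = 389 on four corner cylinders — a stool. The seat top is 389 + 41 = 430 mm.


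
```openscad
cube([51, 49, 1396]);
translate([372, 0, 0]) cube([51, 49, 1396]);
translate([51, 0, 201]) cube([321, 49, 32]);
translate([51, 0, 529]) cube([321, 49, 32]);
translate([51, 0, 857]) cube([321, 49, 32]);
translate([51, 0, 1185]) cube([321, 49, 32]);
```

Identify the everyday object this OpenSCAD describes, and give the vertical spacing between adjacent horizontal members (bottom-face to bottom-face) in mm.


A ladder. The rung spacing is 328 mm.

Two tall 51×49 posts with 4 short bars between them — a ladder. Adjacent rungs sit at z = 201 and z = 529, so the spacing is 529 − 201 = 328 mm.


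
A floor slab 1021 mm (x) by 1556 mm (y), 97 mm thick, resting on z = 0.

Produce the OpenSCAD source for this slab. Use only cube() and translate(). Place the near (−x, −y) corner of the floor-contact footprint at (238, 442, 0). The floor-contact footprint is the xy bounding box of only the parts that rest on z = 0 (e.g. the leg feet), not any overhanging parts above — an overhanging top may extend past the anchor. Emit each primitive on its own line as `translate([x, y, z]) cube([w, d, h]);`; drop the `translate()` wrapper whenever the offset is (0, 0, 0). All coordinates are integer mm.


translate([238, 442, 0]) cube([1021, 1556, 97]);


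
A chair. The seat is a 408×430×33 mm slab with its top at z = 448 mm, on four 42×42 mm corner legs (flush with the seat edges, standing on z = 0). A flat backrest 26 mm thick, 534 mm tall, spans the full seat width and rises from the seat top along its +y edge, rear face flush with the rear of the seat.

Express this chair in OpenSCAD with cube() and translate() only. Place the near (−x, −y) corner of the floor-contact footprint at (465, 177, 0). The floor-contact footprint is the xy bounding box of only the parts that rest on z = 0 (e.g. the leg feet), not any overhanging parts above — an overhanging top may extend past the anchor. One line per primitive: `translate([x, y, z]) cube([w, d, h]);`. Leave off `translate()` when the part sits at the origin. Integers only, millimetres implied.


translate([465, 177, 415]) cube([408, 430, 33]);
translate([465, 177, 0]) cube([42, 42, 415]);
translate([831, 177, 0]) cube([42, 42, 415]);
translate([465, 565, 0]) cube([42, 42, 415]);
translate([831, 565, 0]) cube([42, 42, 415]);
translate([465, 581, 448]) cube([408, 26, 534]);


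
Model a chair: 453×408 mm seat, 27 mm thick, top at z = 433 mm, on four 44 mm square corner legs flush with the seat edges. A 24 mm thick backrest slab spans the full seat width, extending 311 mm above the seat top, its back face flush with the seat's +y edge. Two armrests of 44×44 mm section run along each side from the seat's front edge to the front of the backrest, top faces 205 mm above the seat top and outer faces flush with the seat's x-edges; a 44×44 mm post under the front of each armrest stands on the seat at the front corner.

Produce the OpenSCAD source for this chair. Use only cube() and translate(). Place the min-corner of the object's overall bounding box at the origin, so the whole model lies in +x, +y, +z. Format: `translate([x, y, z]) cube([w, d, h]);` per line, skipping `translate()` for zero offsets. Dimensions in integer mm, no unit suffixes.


translate([0, 0, 406]) cube([453, 408, 27]);
cube([44, 44, 406]);
translate([409, 0, 0]) cube([44, 44, 406]);
translate([0, 364, 0]) cube([44, 44, 406]);
translate([409, 364, 0]) cube([44, 44, 406]);
translate([0, 384, 433]) cube([453, 24, 311]);
translate([0, 0, 594]) cube([44, 384, 44]);
translate([409, 0, 594]) cube([44, 384, 44]);
translate([0, 0, 433]) cube([44, 44, 161]);
translate([409, 0, 433]) cube([44, 44, 161]);


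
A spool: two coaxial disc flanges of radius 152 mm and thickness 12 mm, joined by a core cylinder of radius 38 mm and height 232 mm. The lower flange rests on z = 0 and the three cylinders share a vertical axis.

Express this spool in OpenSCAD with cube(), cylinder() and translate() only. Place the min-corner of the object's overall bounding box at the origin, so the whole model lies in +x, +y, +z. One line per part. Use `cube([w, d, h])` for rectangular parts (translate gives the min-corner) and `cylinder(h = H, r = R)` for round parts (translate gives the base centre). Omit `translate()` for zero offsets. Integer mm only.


translate([152, 152, 0]) cylinder(h = 12, r = 152);
translate([152, 152, 12]) cylinder(h = 232, r = 38);
translate([152, 152, 244]) cylinder(h = 12, r = 152);


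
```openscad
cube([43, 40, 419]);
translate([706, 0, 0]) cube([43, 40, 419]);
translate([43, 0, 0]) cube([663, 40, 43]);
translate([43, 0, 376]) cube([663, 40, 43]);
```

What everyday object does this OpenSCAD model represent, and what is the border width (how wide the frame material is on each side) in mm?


A picture frame. The border width is 43 mm.

Four thin pieces enclosing a rectangular opening — a picture frame. The two full-height stiles are 419 mm tall; the top rail sits at z = 376 and is 43 mm tall, so the border above the opening is 419 − 376 = 43 mm, matching the stile x-width.


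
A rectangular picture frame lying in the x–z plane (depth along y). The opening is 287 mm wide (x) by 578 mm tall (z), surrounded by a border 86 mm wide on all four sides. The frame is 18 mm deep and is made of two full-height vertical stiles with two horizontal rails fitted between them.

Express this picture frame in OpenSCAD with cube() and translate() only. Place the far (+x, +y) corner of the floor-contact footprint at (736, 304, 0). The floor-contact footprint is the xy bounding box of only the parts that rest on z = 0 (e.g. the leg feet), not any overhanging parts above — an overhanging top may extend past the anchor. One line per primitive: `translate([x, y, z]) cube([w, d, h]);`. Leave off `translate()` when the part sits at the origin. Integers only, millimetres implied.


translate([277, 286, 0]) cube([86, 18, 750]);
translate([650, 286, 0]) cube([86, 18, 750]);
translate([363, 286, 0]) cube([287, 18, 86]);
translate([363, 286, 664]) cube([287, 18, 86]);


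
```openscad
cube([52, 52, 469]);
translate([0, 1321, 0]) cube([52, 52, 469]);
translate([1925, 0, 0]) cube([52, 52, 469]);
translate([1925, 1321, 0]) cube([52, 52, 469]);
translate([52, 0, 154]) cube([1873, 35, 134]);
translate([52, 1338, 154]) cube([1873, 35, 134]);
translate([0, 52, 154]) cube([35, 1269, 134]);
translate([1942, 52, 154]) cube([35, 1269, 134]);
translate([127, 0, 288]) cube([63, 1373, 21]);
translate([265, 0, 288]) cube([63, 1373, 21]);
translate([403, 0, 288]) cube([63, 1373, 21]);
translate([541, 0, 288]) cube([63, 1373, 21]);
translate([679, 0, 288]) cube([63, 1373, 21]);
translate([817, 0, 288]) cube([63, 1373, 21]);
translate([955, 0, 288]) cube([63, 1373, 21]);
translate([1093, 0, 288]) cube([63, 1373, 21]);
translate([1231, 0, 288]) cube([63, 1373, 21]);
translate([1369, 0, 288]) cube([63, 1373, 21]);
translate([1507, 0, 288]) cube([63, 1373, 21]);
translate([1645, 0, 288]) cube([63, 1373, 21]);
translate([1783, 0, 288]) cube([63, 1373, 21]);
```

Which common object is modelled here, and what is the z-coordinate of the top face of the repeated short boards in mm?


A bed frame. The slat-top height is 309 mm.

Four posts, four rails, and a row of slats — a bed frame. Slats sit on the rails at z = 154 + 134 = 288; with slat thickness 21, the top is 309 mm.


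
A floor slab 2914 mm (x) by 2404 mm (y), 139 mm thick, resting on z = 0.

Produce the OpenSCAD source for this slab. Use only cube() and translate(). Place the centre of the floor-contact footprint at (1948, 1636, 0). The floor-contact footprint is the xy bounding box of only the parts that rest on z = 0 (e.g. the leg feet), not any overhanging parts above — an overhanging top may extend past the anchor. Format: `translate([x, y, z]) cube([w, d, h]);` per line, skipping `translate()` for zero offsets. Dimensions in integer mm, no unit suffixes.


translate([491, 434, 0]) cube([2914, 2404, 139]);


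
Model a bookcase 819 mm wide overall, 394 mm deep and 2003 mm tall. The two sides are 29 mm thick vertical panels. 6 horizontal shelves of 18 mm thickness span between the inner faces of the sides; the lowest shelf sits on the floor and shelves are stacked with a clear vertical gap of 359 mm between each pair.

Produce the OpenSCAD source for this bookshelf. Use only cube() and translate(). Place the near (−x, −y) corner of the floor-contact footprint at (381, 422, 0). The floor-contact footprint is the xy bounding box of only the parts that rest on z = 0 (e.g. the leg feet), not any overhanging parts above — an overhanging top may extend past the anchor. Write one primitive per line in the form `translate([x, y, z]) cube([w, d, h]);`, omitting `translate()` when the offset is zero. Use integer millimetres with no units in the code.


translate([381, 422, 0]) cube([29, 394, 2003]);
translate([1171, 422, 0]) cube([29, 394, 2003]);
translate([410, 422, 0]) cube([761, 394, 18]);
translate([410, 422, 377]) cube([761, 394, 18]);
translate([410, 422, 754]) cube([761, 394, 18]);
translate([410, 422, 1131]) cube([761, 394, 18]);
translate([410, 422, 1508]) cube([761, 394, 18]);
translate([410, 422, 1885]) cube([761, 394, 18]);


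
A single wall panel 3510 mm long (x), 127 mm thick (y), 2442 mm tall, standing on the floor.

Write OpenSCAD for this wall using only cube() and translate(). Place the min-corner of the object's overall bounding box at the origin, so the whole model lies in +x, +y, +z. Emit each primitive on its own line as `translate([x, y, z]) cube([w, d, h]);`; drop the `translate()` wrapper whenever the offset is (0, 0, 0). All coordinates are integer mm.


cube([3510, 127, 2442]);


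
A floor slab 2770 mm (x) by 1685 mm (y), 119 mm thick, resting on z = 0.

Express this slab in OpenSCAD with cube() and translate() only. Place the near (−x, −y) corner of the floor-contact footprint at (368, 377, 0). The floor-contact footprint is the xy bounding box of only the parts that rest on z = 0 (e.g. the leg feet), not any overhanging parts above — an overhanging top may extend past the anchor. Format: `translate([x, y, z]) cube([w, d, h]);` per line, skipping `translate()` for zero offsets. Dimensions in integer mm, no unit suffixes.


translate([368, 377, 0]) cube([2770, 1685, 119]);


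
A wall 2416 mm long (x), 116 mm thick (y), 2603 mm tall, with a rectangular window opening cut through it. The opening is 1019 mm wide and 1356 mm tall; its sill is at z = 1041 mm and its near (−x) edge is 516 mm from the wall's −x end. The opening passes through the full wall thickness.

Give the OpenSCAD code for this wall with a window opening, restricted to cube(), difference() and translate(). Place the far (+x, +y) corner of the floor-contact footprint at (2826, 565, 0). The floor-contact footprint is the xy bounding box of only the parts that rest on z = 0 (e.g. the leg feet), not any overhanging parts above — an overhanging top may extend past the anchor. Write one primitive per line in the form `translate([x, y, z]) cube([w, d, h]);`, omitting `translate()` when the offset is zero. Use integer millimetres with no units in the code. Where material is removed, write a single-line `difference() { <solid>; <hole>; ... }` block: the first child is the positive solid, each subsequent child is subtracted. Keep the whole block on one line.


difference() { translate([410, 449, 0]) cube([2416, 116, 2603]); translate([926, 449, 1041]) cube([1019, 116, 1356]); }


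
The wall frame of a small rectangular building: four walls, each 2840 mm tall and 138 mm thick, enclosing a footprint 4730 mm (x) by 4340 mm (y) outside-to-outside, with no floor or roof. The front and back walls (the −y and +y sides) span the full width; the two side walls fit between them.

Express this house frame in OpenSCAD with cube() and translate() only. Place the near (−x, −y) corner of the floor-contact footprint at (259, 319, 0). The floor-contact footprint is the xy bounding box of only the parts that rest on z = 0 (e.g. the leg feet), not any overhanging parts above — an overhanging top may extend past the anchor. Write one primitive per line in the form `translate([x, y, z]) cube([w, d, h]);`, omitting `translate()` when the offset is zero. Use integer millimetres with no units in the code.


translate([259, 319, 0]) cube([4730, 138, 2840]);
translate([259, 4521, 0]) cube([4730, 138, 2840]);
translate([259, 457, 0]) cube([138, 4064, 2840]);
translate([4851, 457, 0]) cube([138, 4064, 2840]);


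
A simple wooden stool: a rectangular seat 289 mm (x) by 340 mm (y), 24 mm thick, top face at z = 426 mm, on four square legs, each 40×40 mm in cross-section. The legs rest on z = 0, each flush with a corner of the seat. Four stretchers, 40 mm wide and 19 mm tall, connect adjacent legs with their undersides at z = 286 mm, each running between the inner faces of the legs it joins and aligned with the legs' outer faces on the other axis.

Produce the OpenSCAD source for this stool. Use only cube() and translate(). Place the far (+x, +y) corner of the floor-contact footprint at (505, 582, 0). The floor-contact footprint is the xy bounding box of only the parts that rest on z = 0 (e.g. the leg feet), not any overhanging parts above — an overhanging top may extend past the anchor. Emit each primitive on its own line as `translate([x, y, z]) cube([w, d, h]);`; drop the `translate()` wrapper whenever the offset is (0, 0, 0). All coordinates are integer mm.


translate([216, 242, 402]) cube([289, 340, 24]);
translate([216, 242, 0]) cube([40, 40, 402]);
translate([465, 242, 0]) cube([40, 40, 402]);
translate([216, 542, 0]) cube([40, 40, 402]);
translate([465, 542, 0]) cube([40, 40, 402]);
translate([256, 242, 286]) cube([209, 40, 19]);
translate([256, 542, 286]) cube([209, 40, 19]);
translate([216, 282, 286]) cube([40, 260, 19]);
translate([465, 282, 286]) cube([40, 260, 19]);


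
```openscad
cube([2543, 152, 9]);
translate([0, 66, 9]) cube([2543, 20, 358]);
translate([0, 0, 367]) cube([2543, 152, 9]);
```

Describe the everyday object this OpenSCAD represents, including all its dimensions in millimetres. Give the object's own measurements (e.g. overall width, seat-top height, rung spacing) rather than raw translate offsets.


An I-beam lying along x, 2543 mm long. Overall section height 376 mm. Two flanges 152 mm wide (y) and 9 mm thick, one on the floor and one at the top; a web 20 mm thick runs between them, centred on the flange width.


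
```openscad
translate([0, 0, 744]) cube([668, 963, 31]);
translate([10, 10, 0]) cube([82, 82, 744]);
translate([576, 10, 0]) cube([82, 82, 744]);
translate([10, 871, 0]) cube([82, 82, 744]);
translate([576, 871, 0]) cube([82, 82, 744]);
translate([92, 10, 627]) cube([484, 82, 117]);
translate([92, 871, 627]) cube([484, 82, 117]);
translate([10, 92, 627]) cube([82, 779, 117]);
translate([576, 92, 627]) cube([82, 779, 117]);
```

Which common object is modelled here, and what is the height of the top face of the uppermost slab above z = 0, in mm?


A table. The table height is 775 mm.

A 668×963×31 slab sits at z = 744 on four 82 mm square posts — a table. The top surface is at 744 + 31 = 775 mm.


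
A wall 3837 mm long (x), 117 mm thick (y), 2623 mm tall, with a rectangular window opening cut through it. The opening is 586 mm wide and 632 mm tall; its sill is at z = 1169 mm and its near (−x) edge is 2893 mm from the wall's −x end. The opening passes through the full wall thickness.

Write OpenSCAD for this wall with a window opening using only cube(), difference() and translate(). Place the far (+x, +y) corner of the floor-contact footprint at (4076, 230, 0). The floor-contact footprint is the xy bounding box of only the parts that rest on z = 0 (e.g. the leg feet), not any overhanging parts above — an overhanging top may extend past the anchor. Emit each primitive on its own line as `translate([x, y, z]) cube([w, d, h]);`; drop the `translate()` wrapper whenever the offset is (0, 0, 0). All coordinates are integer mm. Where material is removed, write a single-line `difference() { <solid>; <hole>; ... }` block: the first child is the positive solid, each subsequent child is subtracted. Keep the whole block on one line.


difference() { translate([239, 113, 0]) cube([3837, 117, 2623]); translate([3132, 113, 1169]) cube([586, 117, 632]); }


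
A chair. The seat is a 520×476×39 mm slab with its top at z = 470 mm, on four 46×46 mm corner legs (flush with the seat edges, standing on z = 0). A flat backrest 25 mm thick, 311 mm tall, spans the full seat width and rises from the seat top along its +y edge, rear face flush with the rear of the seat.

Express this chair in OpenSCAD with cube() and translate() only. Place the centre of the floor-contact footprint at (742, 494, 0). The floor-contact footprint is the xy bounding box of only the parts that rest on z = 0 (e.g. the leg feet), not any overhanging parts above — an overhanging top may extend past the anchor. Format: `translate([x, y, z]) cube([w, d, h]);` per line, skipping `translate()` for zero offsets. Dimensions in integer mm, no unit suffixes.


translate([482, 256, 431]) cube([520, 476, 39]);
translate([482, 256, 0]) cube([46, 46, 431]);
translate([956, 256, 0]) cube([46, 46, 431]);
translate([482, 686, 0]) cube([46, 46, 431]);
translate([956, 686, 0]) cube([46, 46, 431]);
translate([482, 707, 470]) cube([520, 25, 311]);


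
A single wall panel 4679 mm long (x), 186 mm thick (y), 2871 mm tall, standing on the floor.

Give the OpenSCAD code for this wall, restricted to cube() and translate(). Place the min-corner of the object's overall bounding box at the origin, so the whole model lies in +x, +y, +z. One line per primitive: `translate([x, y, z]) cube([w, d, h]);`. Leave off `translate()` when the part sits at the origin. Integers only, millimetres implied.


cube([4679, 186, 2871]);


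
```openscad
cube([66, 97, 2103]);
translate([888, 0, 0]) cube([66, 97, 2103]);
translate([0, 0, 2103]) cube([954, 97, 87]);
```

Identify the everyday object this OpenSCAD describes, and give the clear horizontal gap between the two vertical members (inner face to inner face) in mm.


A door frame. The clear opening width is 822 mm.

Two 2103 mm tall posts with a header on top — a door frame. The left jamb is 66 mm wide at x = 0; the right jamb starts at x = 888. The clear opening is 888 − 66 = 822 mm.


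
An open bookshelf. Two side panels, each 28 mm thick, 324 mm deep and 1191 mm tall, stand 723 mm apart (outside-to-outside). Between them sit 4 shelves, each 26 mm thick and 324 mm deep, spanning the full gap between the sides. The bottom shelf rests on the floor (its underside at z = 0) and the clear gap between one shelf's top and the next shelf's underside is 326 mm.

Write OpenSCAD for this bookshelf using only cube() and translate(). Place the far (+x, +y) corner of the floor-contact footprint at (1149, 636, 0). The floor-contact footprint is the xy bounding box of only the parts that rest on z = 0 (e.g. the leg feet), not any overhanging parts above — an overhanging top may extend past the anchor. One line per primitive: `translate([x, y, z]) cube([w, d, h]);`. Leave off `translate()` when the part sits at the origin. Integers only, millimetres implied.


translate([426, 312, 0]) cube([28, 324, 1191]);
translate([1121, 312, 0]) cube([28, 324, 1191]);
translate([454, 312, 0]) cube([667, 324, 26]);
translate([454, 312, 352]) cube([667, 324, 26]);
translate([454, 312, 704]) cube([667, 324, 26]);
translate([454, 312, 1056]) cube([667, 324, 26]);


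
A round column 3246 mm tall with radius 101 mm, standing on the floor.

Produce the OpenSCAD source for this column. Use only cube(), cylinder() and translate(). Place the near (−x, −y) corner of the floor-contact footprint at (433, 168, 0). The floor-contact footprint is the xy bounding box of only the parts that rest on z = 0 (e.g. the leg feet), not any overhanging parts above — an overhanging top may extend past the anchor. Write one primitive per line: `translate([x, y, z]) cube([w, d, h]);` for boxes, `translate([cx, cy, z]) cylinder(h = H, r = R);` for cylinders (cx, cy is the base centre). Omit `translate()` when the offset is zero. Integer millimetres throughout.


translate([534, 269, 0]) cylinder(h = 3246, r = 101);


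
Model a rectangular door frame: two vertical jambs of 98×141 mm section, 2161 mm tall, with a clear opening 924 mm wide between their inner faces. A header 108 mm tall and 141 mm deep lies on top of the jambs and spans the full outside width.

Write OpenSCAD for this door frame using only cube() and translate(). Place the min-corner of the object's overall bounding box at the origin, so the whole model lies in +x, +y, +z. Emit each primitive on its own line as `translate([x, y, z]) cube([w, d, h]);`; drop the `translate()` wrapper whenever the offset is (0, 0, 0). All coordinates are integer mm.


cube([98, 141, 2161]);
translate([1022, 0, 0]) cube([98, 141, 2161]);
translate([0, 0, 2161]) cube([1120, 141, 108]);


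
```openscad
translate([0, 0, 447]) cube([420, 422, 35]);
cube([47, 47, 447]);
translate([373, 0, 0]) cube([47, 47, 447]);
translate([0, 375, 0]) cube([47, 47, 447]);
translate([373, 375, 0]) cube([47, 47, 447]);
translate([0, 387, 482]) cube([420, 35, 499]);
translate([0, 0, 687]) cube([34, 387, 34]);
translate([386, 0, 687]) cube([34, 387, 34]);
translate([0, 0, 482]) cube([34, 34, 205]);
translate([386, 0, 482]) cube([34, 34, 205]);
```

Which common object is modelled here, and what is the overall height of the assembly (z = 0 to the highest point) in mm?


A chair. The overall height is 981 mm.

A slab on four corner posts with a tall panel at the back — a chair. The seat slab sits at z = 447 with thickness 35, and the 499 mm backrest starts at the seat top, so the overall height is 447 + 35 + 499 = 981 mm.


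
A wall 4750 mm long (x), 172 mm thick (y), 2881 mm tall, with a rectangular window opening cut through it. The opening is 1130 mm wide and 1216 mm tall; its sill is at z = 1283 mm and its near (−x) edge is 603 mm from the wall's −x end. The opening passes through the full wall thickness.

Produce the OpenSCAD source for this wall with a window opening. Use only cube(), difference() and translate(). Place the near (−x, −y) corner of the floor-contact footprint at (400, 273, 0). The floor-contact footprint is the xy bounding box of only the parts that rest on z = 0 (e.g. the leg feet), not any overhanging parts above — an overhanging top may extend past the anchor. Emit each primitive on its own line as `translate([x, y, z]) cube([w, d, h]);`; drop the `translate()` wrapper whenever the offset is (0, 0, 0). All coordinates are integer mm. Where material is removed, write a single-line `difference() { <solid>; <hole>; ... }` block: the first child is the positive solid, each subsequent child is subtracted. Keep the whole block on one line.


difference() { translate([400, 273, 0]) cube([4750, 172, 2881]); translate([1003, 273, 1283]) cube([1130, 172, 1216]); }


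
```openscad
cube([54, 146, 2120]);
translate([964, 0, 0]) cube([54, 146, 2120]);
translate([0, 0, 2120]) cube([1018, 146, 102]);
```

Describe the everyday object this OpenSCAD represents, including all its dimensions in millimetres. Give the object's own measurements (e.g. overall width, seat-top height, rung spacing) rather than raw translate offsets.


A door frame. The clear opening is 910 mm wide and 2120 mm high. Two 54 mm wide jambs, 146 mm deep, stand either side of the opening from the floor to the top of the opening. A 102 mm thick head sits across the top of both jambs, spanning the full outside width of the frame.


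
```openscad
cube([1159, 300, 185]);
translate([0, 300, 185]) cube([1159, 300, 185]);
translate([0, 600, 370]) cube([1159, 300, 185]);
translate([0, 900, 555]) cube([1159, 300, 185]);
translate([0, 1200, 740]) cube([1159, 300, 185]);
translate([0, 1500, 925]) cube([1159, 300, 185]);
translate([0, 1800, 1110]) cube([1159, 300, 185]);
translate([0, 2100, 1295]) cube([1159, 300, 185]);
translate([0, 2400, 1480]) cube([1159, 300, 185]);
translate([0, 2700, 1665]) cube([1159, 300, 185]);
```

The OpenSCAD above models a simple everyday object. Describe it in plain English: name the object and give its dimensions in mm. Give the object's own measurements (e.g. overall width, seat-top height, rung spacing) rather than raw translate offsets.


A straight staircase of 10 solid steps. Each step is 1159 mm wide (x), 300 mm deep (y, the going) and 185 mm tall (the rise). The first step rests on the floor; each subsequent step sits one going further in +y and one rise higher in +z, directly behind and above the previous step with no overlap.
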